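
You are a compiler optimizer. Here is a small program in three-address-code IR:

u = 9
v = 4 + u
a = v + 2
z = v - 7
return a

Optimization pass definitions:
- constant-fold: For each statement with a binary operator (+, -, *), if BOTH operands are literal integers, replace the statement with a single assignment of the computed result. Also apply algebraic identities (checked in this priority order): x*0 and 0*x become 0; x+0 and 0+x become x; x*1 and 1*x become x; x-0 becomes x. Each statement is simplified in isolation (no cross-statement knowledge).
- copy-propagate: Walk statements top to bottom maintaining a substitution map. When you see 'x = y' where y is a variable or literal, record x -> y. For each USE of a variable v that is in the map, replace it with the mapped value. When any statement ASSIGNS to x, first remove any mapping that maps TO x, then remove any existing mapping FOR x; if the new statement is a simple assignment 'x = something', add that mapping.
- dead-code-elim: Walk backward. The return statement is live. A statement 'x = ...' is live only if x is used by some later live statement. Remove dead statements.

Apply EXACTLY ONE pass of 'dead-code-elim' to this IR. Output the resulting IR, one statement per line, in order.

Answer: u = 9
v = 4 + u
a = v + 2
return a

Derivation:
Applying dead-code-elim statement-by-statement:
  [5] return a  -> KEEP (return); live=['a']
  [4] z = v - 7  -> DEAD (z not live)
  [3] a = v + 2  -> KEEP; live=['v']
  [2] v = 4 + u  -> KEEP; live=['u']
  [1] u = 9  -> KEEP; live=[]
Result (4 stmts):
  u = 9
  v = 4 + u
  a = v + 2
  return a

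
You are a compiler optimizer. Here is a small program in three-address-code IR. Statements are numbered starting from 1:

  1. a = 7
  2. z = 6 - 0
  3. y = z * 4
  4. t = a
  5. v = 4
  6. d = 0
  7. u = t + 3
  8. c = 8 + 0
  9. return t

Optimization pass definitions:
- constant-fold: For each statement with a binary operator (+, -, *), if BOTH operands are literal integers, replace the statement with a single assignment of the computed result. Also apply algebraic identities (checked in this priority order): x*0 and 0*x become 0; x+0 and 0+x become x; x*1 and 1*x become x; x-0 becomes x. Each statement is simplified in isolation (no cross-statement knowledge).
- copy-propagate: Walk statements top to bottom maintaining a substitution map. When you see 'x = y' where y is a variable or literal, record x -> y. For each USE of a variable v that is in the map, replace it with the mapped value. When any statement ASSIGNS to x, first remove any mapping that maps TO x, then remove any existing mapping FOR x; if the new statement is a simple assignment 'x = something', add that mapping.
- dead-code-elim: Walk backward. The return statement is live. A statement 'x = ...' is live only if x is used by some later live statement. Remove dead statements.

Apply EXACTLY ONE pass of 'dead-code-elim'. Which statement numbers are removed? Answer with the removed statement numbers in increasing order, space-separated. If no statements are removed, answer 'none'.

Answer: 2 3 5 6 7 8

Derivation:
Backward liveness scan:
Stmt 1 'a = 7': KEEP (a is live); live-in = []
Stmt 2 'z = 6 - 0': DEAD (z not in live set ['a'])
Stmt 3 'y = z * 4': DEAD (y not in live set ['a'])
Stmt 4 't = a': KEEP (t is live); live-in = ['a']
Stmt 5 'v = 4': DEAD (v not in live set ['t'])
Stmt 6 'd = 0': DEAD (d not in live set ['t'])
Stmt 7 'u = t + 3': DEAD (u not in live set ['t'])
Stmt 8 'c = 8 + 0': DEAD (c not in live set ['t'])
Stmt 9 'return t': KEEP (return); live-in = ['t']
Removed statement numbers: [2, 3, 5, 6, 7, 8]
Surviving IR:
  a = 7
  t = a
  return t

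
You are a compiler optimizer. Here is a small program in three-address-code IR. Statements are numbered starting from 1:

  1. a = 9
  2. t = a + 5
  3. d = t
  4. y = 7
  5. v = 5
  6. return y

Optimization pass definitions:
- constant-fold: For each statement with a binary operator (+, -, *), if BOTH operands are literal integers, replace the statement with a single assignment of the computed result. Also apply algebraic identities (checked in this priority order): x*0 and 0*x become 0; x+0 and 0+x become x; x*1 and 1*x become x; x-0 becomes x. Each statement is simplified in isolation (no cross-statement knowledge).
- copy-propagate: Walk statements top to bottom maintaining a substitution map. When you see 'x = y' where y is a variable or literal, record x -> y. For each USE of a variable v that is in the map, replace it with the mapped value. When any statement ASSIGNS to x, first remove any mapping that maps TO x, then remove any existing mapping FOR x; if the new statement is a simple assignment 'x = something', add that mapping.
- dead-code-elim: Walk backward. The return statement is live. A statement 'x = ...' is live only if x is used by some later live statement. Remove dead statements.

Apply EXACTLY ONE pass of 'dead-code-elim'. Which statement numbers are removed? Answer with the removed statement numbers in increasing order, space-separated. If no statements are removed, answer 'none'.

Answer: 1 2 3 5

Derivation:
Backward liveness scan:
Stmt 1 'a = 9': DEAD (a not in live set [])
Stmt 2 't = a + 5': DEAD (t not in live set [])
Stmt 3 'd = t': DEAD (d not in live set [])
Stmt 4 'y = 7': KEEP (y is live); live-in = []
Stmt 5 'v = 5': DEAD (v not in live set ['y'])
Stmt 6 'return y': KEEP (return); live-in = ['y']
Removed statement numbers: [1, 2, 3, 5]
Surviving IR:
  y = 7
  return y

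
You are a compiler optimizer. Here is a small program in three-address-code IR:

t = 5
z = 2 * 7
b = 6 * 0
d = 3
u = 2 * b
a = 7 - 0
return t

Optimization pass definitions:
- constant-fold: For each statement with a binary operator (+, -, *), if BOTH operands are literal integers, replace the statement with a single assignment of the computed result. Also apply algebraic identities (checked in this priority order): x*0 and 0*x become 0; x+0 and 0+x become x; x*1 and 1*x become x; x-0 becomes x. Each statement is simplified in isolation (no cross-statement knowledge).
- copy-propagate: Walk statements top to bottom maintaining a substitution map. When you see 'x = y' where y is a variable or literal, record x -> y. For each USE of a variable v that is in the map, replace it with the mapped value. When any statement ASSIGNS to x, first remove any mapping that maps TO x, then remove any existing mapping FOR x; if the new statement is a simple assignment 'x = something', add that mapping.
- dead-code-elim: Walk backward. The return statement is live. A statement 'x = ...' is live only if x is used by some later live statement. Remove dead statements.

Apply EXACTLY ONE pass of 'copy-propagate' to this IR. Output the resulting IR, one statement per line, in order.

Answer: t = 5
z = 2 * 7
b = 6 * 0
d = 3
u = 2 * b
a = 7 - 0
return 5

Derivation:
Applying copy-propagate statement-by-statement:
  [1] t = 5  (unchanged)
  [2] z = 2 * 7  (unchanged)
  [3] b = 6 * 0  (unchanged)
  [4] d = 3  (unchanged)
  [5] u = 2 * b  (unchanged)
  [6] a = 7 - 0  (unchanged)
  [7] return t  -> return 5
Result (7 stmts):
  t = 5
  z = 2 * 7
  b = 6 * 0
  d = 3
  u = 2 * b
  a = 7 - 0
  return 5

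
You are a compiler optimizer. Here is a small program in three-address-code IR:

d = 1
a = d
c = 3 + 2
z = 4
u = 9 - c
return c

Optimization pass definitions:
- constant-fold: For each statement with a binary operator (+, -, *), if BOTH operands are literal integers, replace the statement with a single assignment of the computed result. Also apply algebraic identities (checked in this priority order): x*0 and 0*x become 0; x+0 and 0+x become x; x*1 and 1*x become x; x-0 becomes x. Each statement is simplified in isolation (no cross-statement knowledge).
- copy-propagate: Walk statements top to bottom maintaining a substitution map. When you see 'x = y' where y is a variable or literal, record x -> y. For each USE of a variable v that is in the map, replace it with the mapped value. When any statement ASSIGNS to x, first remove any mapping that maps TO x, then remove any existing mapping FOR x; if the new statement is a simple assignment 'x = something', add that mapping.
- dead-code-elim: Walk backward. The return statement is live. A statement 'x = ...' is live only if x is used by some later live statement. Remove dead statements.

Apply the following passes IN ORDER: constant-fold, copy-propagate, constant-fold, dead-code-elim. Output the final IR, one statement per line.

Answer: return 5

Derivation:
Initial IR:
  d = 1
  a = d
  c = 3 + 2
  z = 4
  u = 9 - c
  return c
After constant-fold (6 stmts):
  d = 1
  a = d
  c = 5
  z = 4
  u = 9 - c
  return c
After copy-propagate (6 stmts):
  d = 1
  a = 1
  c = 5
  z = 4
  u = 9 - 5
  return 5
After constant-fold (6 stmts):
  d = 1
  a = 1
  c = 5
  z = 4
  u = 4
  return 5
After dead-code-elim (1 stmts):
  return 5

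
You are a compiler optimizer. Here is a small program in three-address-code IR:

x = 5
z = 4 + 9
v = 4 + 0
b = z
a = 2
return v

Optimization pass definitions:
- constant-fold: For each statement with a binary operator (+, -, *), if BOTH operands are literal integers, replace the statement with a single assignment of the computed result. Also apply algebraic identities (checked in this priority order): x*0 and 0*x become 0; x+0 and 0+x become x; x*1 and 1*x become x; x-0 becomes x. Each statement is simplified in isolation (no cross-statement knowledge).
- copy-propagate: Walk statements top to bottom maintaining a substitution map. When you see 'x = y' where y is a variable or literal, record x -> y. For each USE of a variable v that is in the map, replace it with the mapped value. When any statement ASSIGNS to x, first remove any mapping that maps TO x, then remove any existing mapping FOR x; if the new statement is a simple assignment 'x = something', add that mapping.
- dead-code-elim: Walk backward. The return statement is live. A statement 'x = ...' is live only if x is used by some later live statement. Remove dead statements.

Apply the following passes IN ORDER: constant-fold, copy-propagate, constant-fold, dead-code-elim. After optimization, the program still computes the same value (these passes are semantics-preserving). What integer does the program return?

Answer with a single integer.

Initial IR:
  x = 5
  z = 4 + 9
  v = 4 + 0
  b = z
  a = 2
  return v
After constant-fold (6 stmts):
  x = 5
  z = 13
  v = 4
  b = z
  a = 2
  return v
After copy-propagate (6 stmts):
  x = 5
  z = 13
  v = 4
  b = 13
  a = 2
  return 4
After constant-fold (6 stmts):
  x = 5
  z = 13
  v = 4
  b = 13
  a = 2
  return 4
After dead-code-elim (1 stmts):
  return 4
Evaluate:
  x = 5  =>  x = 5
  z = 4 + 9  =>  z = 13
  v = 4 + 0  =>  v = 4
  b = z  =>  b = 13
  a = 2  =>  a = 2
  return v = 4

Answer: 4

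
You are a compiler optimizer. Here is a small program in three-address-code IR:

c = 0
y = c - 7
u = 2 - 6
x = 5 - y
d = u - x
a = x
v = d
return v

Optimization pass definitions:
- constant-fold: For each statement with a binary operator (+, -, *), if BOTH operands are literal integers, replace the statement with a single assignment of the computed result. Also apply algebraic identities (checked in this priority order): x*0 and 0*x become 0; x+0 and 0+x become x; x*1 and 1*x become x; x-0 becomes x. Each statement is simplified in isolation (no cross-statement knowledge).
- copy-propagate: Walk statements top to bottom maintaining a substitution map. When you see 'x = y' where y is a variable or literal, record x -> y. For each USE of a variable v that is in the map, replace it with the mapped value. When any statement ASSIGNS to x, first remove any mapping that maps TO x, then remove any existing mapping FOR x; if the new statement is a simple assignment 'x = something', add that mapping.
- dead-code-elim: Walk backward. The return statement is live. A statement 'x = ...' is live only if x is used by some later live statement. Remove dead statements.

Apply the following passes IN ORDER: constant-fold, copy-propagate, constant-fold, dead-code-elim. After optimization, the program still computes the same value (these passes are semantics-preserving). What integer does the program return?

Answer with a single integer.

Initial IR:
  c = 0
  y = c - 7
  u = 2 - 6
  x = 5 - y
  d = u - x
  a = x
  v = d
  return v
After constant-fold (8 stmts):
  c = 0
  y = c - 7
  u = -4
  x = 5 - y
  d = u - x
  a = x
  v = d
  return v
After copy-propagate (8 stmts):
  c = 0
  y = 0 - 7
  u = -4
  x = 5 - y
  d = -4 - x
  a = x
  v = d
  return d
After constant-fold (8 stmts):
  c = 0
  y = -7
  u = -4
  x = 5 - y
  d = -4 - x
  a = x
  v = d
  return d
After dead-code-elim (4 stmts):
  y = -7
  x = 5 - y
  d = -4 - x
  return d
Evaluate:
  c = 0  =>  c = 0
  y = c - 7  =>  y = -7
  u = 2 - 6  =>  u = -4
  x = 5 - y  =>  x = 12
  d = u - x  =>  d = -16
  a = x  =>  a = 12
  v = d  =>  v = -16
  return v = -16

Answer: -16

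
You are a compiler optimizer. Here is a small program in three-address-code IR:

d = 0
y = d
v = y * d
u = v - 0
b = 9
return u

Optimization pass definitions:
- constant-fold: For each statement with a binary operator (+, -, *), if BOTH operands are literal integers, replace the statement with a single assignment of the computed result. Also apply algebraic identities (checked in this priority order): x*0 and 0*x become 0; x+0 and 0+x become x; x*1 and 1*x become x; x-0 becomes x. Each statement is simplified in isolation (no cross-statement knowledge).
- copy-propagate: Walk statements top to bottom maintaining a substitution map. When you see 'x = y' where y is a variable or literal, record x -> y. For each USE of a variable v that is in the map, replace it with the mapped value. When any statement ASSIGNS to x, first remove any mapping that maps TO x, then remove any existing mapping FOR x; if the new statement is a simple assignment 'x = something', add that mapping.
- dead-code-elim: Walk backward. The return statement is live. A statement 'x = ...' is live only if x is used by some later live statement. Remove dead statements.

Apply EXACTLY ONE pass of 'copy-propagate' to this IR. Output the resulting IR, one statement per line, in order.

Applying copy-propagate statement-by-statement:
  [1] d = 0  (unchanged)
  [2] y = d  -> y = 0
  [3] v = y * d  -> v = 0 * 0
  [4] u = v - 0  (unchanged)
  [5] b = 9  (unchanged)
  [6] return u  (unchanged)
Result (6 stmts):
  d = 0
  y = 0
  v = 0 * 0
  u = v - 0
  b = 9
  return u

Answer: d = 0
y = 0
v = 0 * 0
u = v - 0
b = 9
return u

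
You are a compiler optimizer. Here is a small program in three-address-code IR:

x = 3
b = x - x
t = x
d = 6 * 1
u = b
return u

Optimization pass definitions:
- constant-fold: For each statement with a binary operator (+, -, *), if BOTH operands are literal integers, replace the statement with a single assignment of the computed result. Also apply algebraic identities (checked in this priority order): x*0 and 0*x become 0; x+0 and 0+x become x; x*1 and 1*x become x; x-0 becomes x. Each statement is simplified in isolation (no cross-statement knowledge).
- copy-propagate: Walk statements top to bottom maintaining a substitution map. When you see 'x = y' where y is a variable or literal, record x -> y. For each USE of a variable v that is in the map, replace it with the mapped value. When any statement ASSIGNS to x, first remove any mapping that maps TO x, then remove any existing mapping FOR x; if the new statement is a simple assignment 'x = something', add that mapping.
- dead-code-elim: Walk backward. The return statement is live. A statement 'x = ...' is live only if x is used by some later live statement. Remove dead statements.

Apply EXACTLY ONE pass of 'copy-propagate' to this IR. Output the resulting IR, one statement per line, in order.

Answer: x = 3
b = 3 - 3
t = 3
d = 6 * 1
u = b
return b

Derivation:
Applying copy-propagate statement-by-statement:
  [1] x = 3  (unchanged)
  [2] b = x - x  -> b = 3 - 3
  [3] t = x  -> t = 3
  [4] d = 6 * 1  (unchanged)
  [5] u = b  (unchanged)
  [6] return u  -> return b
Result (6 stmts):
  x = 3
  b = 3 - 3
  t = 3
  d = 6 * 1
  u = b
  return b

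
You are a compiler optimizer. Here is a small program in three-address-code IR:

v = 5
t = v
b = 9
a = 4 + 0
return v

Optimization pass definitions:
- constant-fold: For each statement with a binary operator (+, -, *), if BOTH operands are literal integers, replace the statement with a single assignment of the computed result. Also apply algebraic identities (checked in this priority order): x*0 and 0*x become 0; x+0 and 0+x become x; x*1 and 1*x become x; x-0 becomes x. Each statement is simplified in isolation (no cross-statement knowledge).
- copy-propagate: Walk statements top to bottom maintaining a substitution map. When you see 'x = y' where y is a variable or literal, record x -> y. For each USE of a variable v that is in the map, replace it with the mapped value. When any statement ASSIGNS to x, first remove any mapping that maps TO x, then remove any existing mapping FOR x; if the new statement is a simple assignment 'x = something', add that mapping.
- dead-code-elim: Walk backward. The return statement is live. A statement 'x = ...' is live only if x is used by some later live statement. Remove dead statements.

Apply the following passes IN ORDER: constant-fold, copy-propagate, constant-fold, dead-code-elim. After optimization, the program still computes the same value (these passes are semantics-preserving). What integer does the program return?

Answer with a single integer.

Answer: 5

Derivation:
Initial IR:
  v = 5
  t = v
  b = 9
  a = 4 + 0
  return v
After constant-fold (5 stmts):
  v = 5
  t = v
  b = 9
  a = 4
  return v
After copy-propagate (5 stmts):
  v = 5
  t = 5
  b = 9
  a = 4
  return 5
After constant-fold (5 stmts):
  v = 5
  t = 5
  b = 9
  a = 4
  return 5
After dead-code-elim (1 stmts):
  return 5
Evaluate:
  v = 5  =>  v = 5
  t = v  =>  t = 5
  b = 9  =>  b = 9
  a = 4 + 0  =>  a = 4
  return v = 5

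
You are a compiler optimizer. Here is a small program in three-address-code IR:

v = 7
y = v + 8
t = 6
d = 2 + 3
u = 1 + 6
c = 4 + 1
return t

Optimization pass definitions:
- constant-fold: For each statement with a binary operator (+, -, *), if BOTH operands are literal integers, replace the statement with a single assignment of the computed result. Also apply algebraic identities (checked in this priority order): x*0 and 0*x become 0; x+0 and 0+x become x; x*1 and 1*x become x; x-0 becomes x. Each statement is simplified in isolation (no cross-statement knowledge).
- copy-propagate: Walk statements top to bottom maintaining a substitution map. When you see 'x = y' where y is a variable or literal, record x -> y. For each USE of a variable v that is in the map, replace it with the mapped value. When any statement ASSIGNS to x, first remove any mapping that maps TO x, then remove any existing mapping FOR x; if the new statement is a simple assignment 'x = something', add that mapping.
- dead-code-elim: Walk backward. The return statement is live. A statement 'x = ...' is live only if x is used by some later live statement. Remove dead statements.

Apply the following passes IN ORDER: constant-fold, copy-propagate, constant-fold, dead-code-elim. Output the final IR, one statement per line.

Answer: return 6

Derivation:
Initial IR:
  v = 7
  y = v + 8
  t = 6
  d = 2 + 3
  u = 1 + 6
  c = 4 + 1
  return t
After constant-fold (7 stmts):
  v = 7
  y = v + 8
  t = 6
  d = 5
  u = 7
  c = 5
  return t
After copy-propagate (7 stmts):
  v = 7
  y = 7 + 8
  t = 6
  d = 5
  u = 7
  c = 5
  return 6
After constant-fold (7 stmts):
  v = 7
  y = 15
  t = 6
  d = 5
  u = 7
  c = 5
  return 6
After dead-code-elim (1 stmts):
  return 6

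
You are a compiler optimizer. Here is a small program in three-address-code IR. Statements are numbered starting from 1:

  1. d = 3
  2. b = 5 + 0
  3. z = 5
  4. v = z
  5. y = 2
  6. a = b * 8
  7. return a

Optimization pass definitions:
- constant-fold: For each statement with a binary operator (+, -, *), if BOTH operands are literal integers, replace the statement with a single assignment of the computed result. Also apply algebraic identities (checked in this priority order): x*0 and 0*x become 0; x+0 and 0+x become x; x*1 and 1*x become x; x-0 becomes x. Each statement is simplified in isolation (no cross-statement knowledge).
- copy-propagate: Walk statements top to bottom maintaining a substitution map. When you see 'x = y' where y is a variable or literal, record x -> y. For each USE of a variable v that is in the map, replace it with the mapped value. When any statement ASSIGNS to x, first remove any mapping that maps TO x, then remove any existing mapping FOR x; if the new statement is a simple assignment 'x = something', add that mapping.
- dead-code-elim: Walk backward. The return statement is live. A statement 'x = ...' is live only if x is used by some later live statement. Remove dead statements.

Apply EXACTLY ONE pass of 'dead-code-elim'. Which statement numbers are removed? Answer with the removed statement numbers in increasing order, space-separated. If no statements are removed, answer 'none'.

Backward liveness scan:
Stmt 1 'd = 3': DEAD (d not in live set [])
Stmt 2 'b = 5 + 0': KEEP (b is live); live-in = []
Stmt 3 'z = 5': DEAD (z not in live set ['b'])
Stmt 4 'v = z': DEAD (v not in live set ['b'])
Stmt 5 'y = 2': DEAD (y not in live set ['b'])
Stmt 6 'a = b * 8': KEEP (a is live); live-in = ['b']
Stmt 7 'return a': KEEP (return); live-in = ['a']
Removed statement numbers: [1, 3, 4, 5]
Surviving IR:
  b = 5 + 0
  a = b * 8
  return a

Answer: 1 3 4 5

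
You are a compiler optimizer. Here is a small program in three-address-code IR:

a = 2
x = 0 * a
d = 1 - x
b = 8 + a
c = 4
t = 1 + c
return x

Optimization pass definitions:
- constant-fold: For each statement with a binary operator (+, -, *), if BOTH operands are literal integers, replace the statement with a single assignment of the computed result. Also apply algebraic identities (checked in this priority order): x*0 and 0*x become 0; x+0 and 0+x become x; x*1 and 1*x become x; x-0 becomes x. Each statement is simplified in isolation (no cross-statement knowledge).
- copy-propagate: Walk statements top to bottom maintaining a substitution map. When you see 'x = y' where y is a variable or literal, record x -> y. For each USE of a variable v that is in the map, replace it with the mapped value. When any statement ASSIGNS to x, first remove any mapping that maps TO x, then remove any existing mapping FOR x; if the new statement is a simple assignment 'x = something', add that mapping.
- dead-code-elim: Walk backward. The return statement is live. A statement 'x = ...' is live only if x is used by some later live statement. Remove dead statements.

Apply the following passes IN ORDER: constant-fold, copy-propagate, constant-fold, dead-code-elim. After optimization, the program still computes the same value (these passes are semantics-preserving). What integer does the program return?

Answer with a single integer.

Initial IR:
  a = 2
  x = 0 * a
  d = 1 - x
  b = 8 + a
  c = 4
  t = 1 + c
  return x
After constant-fold (7 stmts):
  a = 2
  x = 0
  d = 1 - x
  b = 8 + a
  c = 4
  t = 1 + c
  return x
After copy-propagate (7 stmts):
  a = 2
  x = 0
  d = 1 - 0
  b = 8 + 2
  c = 4
  t = 1 + 4
  return 0
After constant-fold (7 stmts):
  a = 2
  x = 0
  d = 1
  b = 10
  c = 4
  t = 5
  return 0
After dead-code-elim (1 stmts):
  return 0
Evaluate:
  a = 2  =>  a = 2
  x = 0 * a  =>  x = 0
  d = 1 - x  =>  d = 1
  b = 8 + a  =>  b = 10
  c = 4  =>  c = 4
  t = 1 + c  =>  t = 5
  return x = 0

Answer: 0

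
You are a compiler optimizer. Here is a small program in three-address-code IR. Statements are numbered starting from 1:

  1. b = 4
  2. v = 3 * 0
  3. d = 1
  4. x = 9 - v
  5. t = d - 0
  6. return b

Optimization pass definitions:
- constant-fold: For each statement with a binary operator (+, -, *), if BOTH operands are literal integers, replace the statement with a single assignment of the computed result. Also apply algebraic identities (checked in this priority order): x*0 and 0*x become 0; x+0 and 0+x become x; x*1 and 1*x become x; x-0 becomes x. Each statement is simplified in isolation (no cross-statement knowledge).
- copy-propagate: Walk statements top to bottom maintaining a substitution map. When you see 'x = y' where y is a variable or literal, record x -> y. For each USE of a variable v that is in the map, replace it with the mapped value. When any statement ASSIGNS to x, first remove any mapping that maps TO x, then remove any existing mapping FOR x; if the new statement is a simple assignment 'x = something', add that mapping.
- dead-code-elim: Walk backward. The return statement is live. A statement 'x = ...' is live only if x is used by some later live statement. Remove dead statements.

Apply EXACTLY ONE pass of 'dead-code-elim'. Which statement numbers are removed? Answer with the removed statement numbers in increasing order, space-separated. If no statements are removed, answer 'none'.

Answer: 2 3 4 5

Derivation:
Backward liveness scan:
Stmt 1 'b = 4': KEEP (b is live); live-in = []
Stmt 2 'v = 3 * 0': DEAD (v not in live set ['b'])
Stmt 3 'd = 1': DEAD (d not in live set ['b'])
Stmt 4 'x = 9 - v': DEAD (x not in live set ['b'])
Stmt 5 't = d - 0': DEAD (t not in live set ['b'])
Stmt 6 'return b': KEEP (return); live-in = ['b']
Removed statement numbers: [2, 3, 4, 5]
Surviving IR:
  b = 4
  return b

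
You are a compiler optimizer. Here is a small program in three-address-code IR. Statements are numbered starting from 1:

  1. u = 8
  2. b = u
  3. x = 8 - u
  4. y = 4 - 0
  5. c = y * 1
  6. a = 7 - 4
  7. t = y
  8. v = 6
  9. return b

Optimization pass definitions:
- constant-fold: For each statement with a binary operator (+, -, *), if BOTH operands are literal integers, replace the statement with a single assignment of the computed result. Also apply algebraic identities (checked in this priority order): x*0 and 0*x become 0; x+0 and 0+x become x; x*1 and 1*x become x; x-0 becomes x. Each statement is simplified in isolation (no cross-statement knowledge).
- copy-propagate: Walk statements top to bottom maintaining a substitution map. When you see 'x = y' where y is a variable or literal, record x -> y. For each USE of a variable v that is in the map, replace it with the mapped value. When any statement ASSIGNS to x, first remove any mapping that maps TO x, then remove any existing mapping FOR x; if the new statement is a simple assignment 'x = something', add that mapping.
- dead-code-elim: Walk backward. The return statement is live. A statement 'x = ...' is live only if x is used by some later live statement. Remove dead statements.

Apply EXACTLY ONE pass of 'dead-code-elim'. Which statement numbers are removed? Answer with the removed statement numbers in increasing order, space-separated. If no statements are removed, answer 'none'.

Backward liveness scan:
Stmt 1 'u = 8': KEEP (u is live); live-in = []
Stmt 2 'b = u': KEEP (b is live); live-in = ['u']
Stmt 3 'x = 8 - u': DEAD (x not in live set ['b'])
Stmt 4 'y = 4 - 0': DEAD (y not in live set ['b'])
Stmt 5 'c = y * 1': DEAD (c not in live set ['b'])
Stmt 6 'a = 7 - 4': DEAD (a not in live set ['b'])
Stmt 7 't = y': DEAD (t not in live set ['b'])
Stmt 8 'v = 6': DEAD (v not in live set ['b'])
Stmt 9 'return b': KEEP (return); live-in = ['b']
Removed statement numbers: [3, 4, 5, 6, 7, 8]
Surviving IR:
  u = 8
  b = u
  return b

Answer: 3 4 5 6 7 8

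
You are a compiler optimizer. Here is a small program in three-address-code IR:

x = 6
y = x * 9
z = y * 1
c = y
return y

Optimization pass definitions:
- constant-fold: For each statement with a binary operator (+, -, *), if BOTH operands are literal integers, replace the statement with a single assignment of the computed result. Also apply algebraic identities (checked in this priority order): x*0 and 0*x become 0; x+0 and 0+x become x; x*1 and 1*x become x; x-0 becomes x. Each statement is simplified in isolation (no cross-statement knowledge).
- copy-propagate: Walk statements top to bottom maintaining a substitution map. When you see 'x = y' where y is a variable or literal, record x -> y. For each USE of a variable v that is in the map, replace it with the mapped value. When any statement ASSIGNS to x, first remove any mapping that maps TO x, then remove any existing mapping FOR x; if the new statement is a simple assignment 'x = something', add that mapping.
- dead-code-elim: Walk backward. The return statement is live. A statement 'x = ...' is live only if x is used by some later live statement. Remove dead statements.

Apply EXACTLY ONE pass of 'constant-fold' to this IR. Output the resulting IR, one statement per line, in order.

Answer: x = 6
y = x * 9
z = y
c = y
return y

Derivation:
Applying constant-fold statement-by-statement:
  [1] x = 6  (unchanged)
  [2] y = x * 9  (unchanged)
  [3] z = y * 1  -> z = y
  [4] c = y  (unchanged)
  [5] return y  (unchanged)
Result (5 stmts):
  x = 6
  y = x * 9
  z = y
  c = y
  return y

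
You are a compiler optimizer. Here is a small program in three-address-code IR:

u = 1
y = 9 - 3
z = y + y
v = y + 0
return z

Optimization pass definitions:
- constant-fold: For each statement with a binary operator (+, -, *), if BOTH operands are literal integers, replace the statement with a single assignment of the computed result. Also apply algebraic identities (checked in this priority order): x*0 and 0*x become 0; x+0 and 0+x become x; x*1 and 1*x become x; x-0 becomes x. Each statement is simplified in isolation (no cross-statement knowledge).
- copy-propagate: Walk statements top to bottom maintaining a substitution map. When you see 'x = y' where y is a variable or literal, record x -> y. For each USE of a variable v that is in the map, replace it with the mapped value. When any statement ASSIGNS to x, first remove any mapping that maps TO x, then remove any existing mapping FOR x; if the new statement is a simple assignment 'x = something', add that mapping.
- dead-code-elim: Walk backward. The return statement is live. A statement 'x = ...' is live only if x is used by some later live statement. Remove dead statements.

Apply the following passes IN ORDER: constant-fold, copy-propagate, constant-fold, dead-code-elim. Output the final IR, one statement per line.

Answer: z = 12
return z

Derivation:
Initial IR:
  u = 1
  y = 9 - 3
  z = y + y
  v = y + 0
  return z
After constant-fold (5 stmts):
  u = 1
  y = 6
  z = y + y
  v = y
  return z
After copy-propagate (5 stmts):
  u = 1
  y = 6
  z = 6 + 6
  v = 6
  return z
After constant-fold (5 stmts):
  u = 1
  y = 6
  z = 12
  v = 6
  return z
After dead-code-elim (2 stmts):
  z = 12
  return z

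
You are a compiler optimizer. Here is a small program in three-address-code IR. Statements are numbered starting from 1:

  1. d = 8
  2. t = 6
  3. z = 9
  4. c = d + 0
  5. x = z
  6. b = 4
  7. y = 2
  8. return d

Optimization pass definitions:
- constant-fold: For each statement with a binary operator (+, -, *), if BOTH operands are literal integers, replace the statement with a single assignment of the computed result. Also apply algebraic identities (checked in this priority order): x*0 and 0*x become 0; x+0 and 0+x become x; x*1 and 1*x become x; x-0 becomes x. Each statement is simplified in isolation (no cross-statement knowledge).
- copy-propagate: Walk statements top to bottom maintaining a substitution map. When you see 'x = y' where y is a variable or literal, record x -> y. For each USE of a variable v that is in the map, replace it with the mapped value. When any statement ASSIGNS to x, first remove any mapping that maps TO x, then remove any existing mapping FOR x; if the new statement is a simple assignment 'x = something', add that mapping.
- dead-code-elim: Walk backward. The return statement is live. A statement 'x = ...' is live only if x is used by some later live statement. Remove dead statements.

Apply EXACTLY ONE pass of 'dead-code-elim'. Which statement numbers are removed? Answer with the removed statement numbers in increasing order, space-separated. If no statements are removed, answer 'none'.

Answer: 2 3 4 5 6 7

Derivation:
Backward liveness scan:
Stmt 1 'd = 8': KEEP (d is live); live-in = []
Stmt 2 't = 6': DEAD (t not in live set ['d'])
Stmt 3 'z = 9': DEAD (z not in live set ['d'])
Stmt 4 'c = d + 0': DEAD (c not in live set ['d'])
Stmt 5 'x = z': DEAD (x not in live set ['d'])
Stmt 6 'b = 4': DEAD (b not in live set ['d'])
Stmt 7 'y = 2': DEAD (y not in live set ['d'])
Stmt 8 'return d': KEEP (return); live-in = ['d']
Removed statement numbers: [2, 3, 4, 5, 6, 7]
Surviving IR:
  d = 8
  return d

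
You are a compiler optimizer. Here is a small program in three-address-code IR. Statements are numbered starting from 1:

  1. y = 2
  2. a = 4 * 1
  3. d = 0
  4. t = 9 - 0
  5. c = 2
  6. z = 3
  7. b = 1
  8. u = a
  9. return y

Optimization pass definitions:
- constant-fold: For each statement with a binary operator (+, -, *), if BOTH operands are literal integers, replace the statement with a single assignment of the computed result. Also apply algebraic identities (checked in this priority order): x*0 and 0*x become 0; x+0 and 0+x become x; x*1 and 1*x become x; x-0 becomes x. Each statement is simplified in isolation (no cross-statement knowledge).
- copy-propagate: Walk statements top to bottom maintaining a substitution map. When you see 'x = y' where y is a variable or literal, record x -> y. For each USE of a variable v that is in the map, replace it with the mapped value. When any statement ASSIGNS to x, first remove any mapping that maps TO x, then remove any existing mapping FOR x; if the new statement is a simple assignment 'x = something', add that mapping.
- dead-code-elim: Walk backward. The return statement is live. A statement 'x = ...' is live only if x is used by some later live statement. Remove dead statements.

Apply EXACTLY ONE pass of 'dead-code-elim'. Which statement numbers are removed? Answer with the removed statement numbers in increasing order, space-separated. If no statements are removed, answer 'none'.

Backward liveness scan:
Stmt 1 'y = 2': KEEP (y is live); live-in = []
Stmt 2 'a = 4 * 1': DEAD (a not in live set ['y'])
Stmt 3 'd = 0': DEAD (d not in live set ['y'])
Stmt 4 't = 9 - 0': DEAD (t not in live set ['y'])
Stmt 5 'c = 2': DEAD (c not in live set ['y'])
Stmt 6 'z = 3': DEAD (z not in live set ['y'])
Stmt 7 'b = 1': DEAD (b not in live set ['y'])
Stmt 8 'u = a': DEAD (u not in live set ['y'])
Stmt 9 'return y': KEEP (return); live-in = ['y']
Removed statement numbers: [2, 3, 4, 5, 6, 7, 8]
Surviving IR:
  y = 2
  return y

Answer: 2 3 4 5 6 7 8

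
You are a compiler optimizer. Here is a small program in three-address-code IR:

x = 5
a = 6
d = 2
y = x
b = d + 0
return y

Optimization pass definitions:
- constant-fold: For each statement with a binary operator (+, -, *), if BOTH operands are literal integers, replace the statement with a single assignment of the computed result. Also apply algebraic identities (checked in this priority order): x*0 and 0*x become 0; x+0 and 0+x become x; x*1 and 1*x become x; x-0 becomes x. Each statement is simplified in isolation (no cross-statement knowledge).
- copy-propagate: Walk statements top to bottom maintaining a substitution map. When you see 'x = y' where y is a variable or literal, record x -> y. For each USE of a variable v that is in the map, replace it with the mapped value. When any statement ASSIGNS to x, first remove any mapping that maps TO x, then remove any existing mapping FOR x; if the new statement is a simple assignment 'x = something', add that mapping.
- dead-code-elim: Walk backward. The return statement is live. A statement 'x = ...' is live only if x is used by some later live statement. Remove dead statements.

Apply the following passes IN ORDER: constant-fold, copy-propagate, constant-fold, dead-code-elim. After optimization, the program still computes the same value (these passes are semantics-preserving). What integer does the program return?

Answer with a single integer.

Initial IR:
  x = 5
  a = 6
  d = 2
  y = x
  b = d + 0
  return y
After constant-fold (6 stmts):
  x = 5
  a = 6
  d = 2
  y = x
  b = d
  return y
After copy-propagate (6 stmts):
  x = 5
  a = 6
  d = 2
  y = 5
  b = 2
  return 5
After constant-fold (6 stmts):
  x = 5
  a = 6
  d = 2
  y = 5
  b = 2
  return 5
After dead-code-elim (1 stmts):
  return 5
Evaluate:
  x = 5  =>  x = 5
  a = 6  =>  a = 6
  d = 2  =>  d = 2
  y = x  =>  y = 5
  b = d + 0  =>  b = 2
  return y = 5

Answer: 5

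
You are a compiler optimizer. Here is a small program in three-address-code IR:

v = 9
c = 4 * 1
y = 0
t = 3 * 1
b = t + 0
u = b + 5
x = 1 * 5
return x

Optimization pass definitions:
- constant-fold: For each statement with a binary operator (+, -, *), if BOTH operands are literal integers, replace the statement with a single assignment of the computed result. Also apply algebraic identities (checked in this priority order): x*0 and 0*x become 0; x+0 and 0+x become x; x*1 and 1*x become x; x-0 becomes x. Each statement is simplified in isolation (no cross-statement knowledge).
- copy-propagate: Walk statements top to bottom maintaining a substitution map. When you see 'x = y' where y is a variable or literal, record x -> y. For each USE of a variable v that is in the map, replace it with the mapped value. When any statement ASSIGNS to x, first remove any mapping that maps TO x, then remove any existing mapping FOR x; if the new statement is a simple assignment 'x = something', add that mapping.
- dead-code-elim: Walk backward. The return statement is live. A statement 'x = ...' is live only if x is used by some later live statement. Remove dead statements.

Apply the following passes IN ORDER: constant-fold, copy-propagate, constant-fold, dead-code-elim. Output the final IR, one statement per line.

Initial IR:
  v = 9
  c = 4 * 1
  y = 0
  t = 3 * 1
  b = t + 0
  u = b + 5
  x = 1 * 5
  return x
After constant-fold (8 stmts):
  v = 9
  c = 4
  y = 0
  t = 3
  b = t
  u = b + 5
  x = 5
  return x
After copy-propagate (8 stmts):
  v = 9
  c = 4
  y = 0
  t = 3
  b = 3
  u = 3 + 5
  x = 5
  return 5
After constant-fold (8 stmts):
  v = 9
  c = 4
  y = 0
  t = 3
  b = 3
  u = 8
  x = 5
  return 5
After dead-code-elim (1 stmts):
  return 5

Answer: return 5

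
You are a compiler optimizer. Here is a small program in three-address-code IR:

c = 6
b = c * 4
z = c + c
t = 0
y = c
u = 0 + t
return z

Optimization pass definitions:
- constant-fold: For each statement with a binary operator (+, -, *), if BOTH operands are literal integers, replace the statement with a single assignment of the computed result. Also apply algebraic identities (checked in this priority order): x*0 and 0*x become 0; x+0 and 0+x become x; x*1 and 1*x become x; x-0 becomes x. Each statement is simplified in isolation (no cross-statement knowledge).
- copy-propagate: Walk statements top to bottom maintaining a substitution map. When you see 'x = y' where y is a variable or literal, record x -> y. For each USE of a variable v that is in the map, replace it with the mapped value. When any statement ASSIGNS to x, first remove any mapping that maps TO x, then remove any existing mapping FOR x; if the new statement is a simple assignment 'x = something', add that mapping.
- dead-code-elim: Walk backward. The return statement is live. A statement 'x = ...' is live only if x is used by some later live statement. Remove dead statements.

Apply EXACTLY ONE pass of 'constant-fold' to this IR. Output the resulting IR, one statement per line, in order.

Applying constant-fold statement-by-statement:
  [1] c = 6  (unchanged)
  [2] b = c * 4  (unchanged)
  [3] z = c + c  (unchanged)
  [4] t = 0  (unchanged)
  [5] y = c  (unchanged)
  [6] u = 0 + t  -> u = t
  [7] return z  (unchanged)
Result (7 stmts):
  c = 6
  b = c * 4
  z = c + c
  t = 0
  y = c
  u = t
  return z

Answer: c = 6
b = c * 4
z = c + c
t = 0
y = c
u = t
return z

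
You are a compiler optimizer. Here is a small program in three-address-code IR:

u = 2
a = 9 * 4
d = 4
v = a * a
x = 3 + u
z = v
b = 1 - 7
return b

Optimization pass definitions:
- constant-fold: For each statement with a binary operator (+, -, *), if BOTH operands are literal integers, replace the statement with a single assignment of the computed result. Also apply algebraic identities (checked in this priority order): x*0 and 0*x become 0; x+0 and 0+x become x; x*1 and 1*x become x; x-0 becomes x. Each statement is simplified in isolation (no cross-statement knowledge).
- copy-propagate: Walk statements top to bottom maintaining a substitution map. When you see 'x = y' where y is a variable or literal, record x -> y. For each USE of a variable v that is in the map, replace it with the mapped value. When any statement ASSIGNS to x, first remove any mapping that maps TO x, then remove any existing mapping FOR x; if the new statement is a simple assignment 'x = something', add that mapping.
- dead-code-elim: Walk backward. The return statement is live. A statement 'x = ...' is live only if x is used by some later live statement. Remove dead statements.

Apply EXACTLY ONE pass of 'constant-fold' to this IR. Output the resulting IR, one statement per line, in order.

Applying constant-fold statement-by-statement:
  [1] u = 2  (unchanged)
  [2] a = 9 * 4  -> a = 36
  [3] d = 4  (unchanged)
  [4] v = a * a  (unchanged)
  [5] x = 3 + u  (unchanged)
  [6] z = v  (unchanged)
  [7] b = 1 - 7  -> b = -6
  [8] return b  (unchanged)
Result (8 stmts):
  u = 2
  a = 36
  d = 4
  v = a * a
  x = 3 + u
  z = v
  b = -6
  return b

Answer: u = 2
a = 36
d = 4
v = a * a
x = 3 + u
z = v
b = -6
return b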